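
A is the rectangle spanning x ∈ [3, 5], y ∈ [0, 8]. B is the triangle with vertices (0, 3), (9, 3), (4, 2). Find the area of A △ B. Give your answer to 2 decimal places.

16.95

|A| = 16, |B| = 4.5, |A∩B| = 1.775.
|A △ B| = |A| + |B| − 2·|A∩B| = 16 + 4.5 − 3.55 = 16.95.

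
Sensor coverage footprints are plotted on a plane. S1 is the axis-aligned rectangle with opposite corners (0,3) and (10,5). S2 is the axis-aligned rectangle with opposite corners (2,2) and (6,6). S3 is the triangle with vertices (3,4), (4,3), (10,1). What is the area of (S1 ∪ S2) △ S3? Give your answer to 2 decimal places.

27.52

|S1 ∪ S2| = 28.
|(S1 ∪ S2) ∩ S3| = 1.2381.
|(S1 ∪ S2) △ S3| = 28 + 2 − 2.4762 = 27.52.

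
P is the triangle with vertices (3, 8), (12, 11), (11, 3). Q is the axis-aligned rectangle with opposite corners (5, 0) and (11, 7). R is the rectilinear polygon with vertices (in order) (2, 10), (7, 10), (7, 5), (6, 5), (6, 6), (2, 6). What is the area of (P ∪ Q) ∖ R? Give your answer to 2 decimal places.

|P ∪ Q| = 63.75.
|(P ∪ Q) ∩ R| = 8.9167.
|(P ∪ Q) ∖ R| = 63.75 − 8.9167 = 54.83.

54.83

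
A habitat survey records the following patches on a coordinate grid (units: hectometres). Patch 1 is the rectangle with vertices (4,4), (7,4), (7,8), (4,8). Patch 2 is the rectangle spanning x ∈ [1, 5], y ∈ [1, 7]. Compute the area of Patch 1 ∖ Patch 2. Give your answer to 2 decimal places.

|Patch 1∩Patch 2|: x∈[4,5], y∈[4,7] → 1·3 = 3.
|Patch 1| = 12.
|Patch 1 ∖ Patch 2| = |Patch 1| − |Patch 1∩Patch 2| = 12 − 3 = 9.00.

9.00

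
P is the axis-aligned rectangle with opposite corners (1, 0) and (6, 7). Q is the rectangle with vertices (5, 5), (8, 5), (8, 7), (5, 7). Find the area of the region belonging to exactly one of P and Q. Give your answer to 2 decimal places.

37.00

|P∩Q|: x∈[5,6], y∈[5,7] → 1·2 = 2.
|P △ Q| = |P| + |Q| − 2·|P∩Q| = 35 + 6 − 4 = 37.00.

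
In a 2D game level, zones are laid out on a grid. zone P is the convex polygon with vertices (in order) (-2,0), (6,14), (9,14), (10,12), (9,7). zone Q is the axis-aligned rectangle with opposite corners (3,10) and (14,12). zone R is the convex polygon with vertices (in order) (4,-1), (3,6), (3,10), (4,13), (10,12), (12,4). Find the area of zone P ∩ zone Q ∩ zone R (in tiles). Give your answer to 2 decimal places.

11.03

The intersection is the polygon with vertices (10,12), (9.6,10), (3.714,10), (4.857,12).
By the shoelace formula its area is 11.03.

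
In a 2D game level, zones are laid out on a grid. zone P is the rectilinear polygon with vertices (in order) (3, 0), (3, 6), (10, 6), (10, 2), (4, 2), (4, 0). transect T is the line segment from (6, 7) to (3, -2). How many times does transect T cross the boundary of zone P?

The segment meets the boundary at (4,1), (4.333,2), (5.667,6), (3.667,0).

4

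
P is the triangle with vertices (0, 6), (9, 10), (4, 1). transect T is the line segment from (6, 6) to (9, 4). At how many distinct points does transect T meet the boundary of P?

The segment meets the boundary at (6.568,5.622).

1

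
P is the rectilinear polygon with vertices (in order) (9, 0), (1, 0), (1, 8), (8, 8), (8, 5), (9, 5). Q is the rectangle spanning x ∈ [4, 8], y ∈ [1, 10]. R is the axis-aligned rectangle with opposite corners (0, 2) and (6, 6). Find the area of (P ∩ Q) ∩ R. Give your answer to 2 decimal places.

8.00

The region (P ∩ Q) ∩ R is the polygon with vertices (4,6), (6,6), (6,2), (4,2).
By the shoelace formula its area is 8.00.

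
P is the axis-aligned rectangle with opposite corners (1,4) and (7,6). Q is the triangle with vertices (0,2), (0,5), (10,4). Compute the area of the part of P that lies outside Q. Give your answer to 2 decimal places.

8.40

|P| = 12, |P∩Q| = 3.6.
|P ∖ Q| = |P| − |P∩Q| = 12 − 3.6 = 8.40.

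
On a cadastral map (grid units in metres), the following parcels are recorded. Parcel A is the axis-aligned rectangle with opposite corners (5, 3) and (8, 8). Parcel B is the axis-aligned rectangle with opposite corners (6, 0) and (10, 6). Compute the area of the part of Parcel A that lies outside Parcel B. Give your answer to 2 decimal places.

|Parcel A∩Parcel B|: x∈[6,8], y∈[3,6] → 2·3 = 6.
|Parcel A| = 15.
|Parcel A ∖ Parcel B| = |Parcel A| − |Parcel A∩Parcel B| = 15 − 6 = 9.00.

9.00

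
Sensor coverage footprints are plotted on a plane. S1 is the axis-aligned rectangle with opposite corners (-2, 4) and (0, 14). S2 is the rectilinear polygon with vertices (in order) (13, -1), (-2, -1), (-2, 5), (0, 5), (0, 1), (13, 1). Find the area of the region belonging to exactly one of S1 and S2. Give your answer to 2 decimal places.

|S1| = 20, |S2| = 38, |S1∩S2| = 2.
|S1 △ S2| = |S1| + |S2| − 2·|S1∩S2| = 20 + 38 − 4 = 54.00.

54.00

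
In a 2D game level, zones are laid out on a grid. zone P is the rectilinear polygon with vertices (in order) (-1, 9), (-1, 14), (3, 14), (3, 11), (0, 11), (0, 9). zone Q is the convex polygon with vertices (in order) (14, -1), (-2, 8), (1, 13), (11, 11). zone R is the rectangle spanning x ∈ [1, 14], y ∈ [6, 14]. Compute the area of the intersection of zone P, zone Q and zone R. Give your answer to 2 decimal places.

3.60

The intersection is the polygon with vertices (3,12.6), (3,11), (1,11), (1,13).
By the shoelace formula its area is 3.60.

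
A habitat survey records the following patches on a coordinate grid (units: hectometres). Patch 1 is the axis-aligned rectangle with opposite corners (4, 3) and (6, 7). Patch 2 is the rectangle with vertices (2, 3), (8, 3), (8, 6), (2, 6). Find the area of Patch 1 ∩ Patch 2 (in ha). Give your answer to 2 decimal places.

|Patch 1∩Patch 2|: x∈[4,6], y∈[3,6] → 2·3 = 6.

6.00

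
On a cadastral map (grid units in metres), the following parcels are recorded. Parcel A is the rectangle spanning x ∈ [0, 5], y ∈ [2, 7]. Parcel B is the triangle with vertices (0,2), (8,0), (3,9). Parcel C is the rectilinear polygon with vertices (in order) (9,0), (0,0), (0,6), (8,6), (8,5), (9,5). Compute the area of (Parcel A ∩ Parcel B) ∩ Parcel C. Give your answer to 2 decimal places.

16.47

The region (Parcel A ∩ Parcel B) ∩ Parcel C is the polygon with vertices (0,2), (1.714,6), (4.667,6), (5,5.4), (5,2).
By the shoelace formula its area is 16.47.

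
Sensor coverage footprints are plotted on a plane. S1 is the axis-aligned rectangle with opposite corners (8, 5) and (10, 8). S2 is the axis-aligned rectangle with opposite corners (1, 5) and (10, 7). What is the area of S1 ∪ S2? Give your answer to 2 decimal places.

By inclusion–exclusion:
Individual areas: |S1| = 6, |S2| = 18.
|S1∩S2|: x∈[8,10], y∈[5,7] → 2·2 = 4.
|S1 ∪ S2| = 24 − 4 = 20.00.

20.00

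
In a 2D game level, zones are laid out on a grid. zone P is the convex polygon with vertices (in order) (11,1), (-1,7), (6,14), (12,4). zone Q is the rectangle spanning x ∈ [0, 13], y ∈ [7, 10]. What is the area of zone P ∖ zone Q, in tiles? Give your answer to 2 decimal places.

51.10

|zone P| = 77, |zone P∩zone Q| = 25.9.
|zone P ∖ zone Q| = |zone P| − |zone P∩zone Q| = 77 − 25.9 = 51.10.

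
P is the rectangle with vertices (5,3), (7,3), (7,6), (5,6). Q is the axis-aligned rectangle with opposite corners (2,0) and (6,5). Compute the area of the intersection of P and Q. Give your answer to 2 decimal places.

2.00

|P∩Q|: x∈[5,6], y∈[3,5] → 1·2 = 2.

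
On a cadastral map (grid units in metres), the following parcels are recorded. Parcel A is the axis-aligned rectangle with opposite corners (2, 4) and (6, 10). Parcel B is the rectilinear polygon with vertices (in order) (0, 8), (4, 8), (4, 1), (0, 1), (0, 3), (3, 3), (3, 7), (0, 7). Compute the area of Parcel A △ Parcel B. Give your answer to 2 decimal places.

|Parcel A| = 24, |Parcel B| = 16, |Parcel A∩Parcel B| = 5.
|Parcel A △ Parcel B| = |Parcel A| + |Parcel B| − 2·|Parcel A∩Parcel B| = 24 + 16 − 10 = 30.00.

30.00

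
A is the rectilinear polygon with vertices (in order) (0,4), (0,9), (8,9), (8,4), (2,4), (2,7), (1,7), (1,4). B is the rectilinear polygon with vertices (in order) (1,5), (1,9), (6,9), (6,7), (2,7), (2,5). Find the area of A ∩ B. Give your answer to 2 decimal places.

10.00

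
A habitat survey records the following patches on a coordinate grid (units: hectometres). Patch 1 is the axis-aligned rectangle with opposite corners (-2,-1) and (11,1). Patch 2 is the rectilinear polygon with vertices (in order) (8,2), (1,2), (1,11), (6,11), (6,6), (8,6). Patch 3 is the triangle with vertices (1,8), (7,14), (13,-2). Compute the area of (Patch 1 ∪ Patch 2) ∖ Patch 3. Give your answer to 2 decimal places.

|Patch 1 ∪ Patch 2| = 79.
|(Patch 1 ∪ Patch 2) ∩ Patch 3| = 27.9833.
|(Patch 1 ∪ Patch 2) ∖ Patch 3| = 79 − 27.9833 = 51.02.

51.02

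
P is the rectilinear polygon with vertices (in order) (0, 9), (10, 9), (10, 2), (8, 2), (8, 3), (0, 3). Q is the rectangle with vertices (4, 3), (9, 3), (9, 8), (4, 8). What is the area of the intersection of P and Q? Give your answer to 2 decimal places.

The intersection is the polygon with vertices (4,3), (4,8), (9,8), (9,3), (8,3).
By the shoelace formula its area is 25.00.

25.00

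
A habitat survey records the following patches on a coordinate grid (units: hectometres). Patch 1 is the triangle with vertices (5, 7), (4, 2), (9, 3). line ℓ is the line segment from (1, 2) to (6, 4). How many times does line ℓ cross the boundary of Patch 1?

1

The segment meets the boundary at (4.261,3.304).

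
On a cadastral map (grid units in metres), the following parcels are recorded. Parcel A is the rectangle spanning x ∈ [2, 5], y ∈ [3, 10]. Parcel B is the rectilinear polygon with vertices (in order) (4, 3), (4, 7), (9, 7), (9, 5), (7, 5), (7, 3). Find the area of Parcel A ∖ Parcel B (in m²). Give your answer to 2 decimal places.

|Parcel A| = 21, |Parcel A∩Parcel B| = 4.
|Parcel A ∖ Parcel B| = |Parcel A| − |Parcel A∩Parcel B| = 21 − 4 = 17.00.

17.00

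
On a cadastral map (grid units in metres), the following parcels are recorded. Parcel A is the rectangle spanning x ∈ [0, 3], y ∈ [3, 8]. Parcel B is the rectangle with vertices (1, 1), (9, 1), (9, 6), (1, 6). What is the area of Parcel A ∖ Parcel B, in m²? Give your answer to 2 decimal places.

9.00

|Parcel A∩Parcel B|: x∈[1,3], y∈[3,6] → 2·3 = 6.
|Parcel A| = 15.
|Parcel A ∖ Parcel B| = |Parcel A| − |Parcel A∩Parcel B| = 15 − 6 = 9.00.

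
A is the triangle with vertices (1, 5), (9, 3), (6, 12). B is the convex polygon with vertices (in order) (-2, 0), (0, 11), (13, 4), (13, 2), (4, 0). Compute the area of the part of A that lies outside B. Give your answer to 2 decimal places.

|A| = 33, |A∩B| = 24.7473.
|A ∖ B| = |A| − |A∩B| = 33 − 24.7473 = 8.25.

8.25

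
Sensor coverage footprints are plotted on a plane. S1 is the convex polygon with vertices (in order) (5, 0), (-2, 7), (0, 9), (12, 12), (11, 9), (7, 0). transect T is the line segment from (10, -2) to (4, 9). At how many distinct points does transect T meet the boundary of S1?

1

The segment meets the boundary at (7.857,1.929).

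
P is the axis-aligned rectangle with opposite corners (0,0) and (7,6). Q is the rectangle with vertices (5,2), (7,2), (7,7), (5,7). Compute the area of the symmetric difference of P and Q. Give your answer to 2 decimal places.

36.00

|P∩Q|: x∈[5,7], y∈[2,6] → 2·4 = 8.
|P △ Q| = |P| + |Q| − 2·|P∩Q| = 42 + 10 − 16 = 36.00.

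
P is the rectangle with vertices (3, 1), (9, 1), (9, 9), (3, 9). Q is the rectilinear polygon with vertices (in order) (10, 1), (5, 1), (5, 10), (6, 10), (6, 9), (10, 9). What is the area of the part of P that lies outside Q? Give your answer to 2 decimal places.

|P| = 48, |P∩Q| = 32.
|P ∖ Q| = |P| − |P∩Q| = 48 − 32 = 16.00.

16.00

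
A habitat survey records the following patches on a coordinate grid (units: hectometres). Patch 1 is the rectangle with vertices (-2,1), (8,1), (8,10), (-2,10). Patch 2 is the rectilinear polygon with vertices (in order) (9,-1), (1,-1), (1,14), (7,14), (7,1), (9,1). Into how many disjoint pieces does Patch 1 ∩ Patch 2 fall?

1

Patch 1 ∩ Patch 2 is a single connected region.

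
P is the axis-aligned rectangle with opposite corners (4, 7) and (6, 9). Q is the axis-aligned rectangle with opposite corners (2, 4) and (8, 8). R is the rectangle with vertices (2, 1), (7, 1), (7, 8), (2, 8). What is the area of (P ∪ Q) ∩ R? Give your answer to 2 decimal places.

20.00

The region (P ∪ Q) ∩ R is the polygon with vertices (7,8), (7,4), (2,4), (2,8), (4,8), (6,8).
By the shoelace formula its area is 20.00.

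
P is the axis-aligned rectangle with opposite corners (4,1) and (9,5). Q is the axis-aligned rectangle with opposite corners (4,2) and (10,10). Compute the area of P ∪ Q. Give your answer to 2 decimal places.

By inclusion–exclusion:
Individual areas: |P| = 20, |Q| = 48.
|P∩Q|: x∈[4,9], y∈[2,5] → 5·3 = 15.
|P ∪ Q| = 68 − 15 = 53.00.

53.00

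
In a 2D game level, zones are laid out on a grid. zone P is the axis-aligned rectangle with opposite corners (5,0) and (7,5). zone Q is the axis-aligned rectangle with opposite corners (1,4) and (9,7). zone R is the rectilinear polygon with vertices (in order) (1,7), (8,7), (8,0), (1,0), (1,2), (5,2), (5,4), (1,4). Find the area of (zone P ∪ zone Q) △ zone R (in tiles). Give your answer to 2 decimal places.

15.00

|zone P ∪ zone Q| = 32.
|(zone P ∪ zone Q) ∩ zone R| = 29.
|(zone P ∪ zone Q) △ zone R| = 32 + 41 − 58 = 15.00.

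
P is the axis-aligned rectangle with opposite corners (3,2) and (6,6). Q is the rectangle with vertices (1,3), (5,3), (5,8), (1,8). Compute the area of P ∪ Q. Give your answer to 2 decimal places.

26.00

By inclusion–exclusion:
Individual areas: |P| = 12, |Q| = 20.
|P∩Q|: x∈[3,5], y∈[3,6] → 2·3 = 6.
|P ∪ Q| = 32 − 6 = 26.00.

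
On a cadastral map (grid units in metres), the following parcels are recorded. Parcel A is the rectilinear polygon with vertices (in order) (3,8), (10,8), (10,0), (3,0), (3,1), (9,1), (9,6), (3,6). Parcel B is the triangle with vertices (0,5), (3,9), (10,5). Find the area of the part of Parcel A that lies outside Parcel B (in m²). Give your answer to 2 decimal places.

18.71

|Parcel A| = 26, |Parcel A∩Parcel B| = 7.2857.
|Parcel A ∖ Parcel B| = |Parcel A| − |Parcel A∩Parcel B| = 26 − 7.2857 = 18.71.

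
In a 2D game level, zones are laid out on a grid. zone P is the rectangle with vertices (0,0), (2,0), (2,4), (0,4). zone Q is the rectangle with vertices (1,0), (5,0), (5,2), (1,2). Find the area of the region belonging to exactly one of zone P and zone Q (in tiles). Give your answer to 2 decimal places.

|zone P∩zone Q|: x∈[1,2], y∈[0,2] → 1·2 = 2.
|zone P △ zone Q| = |zone P| + |zone Q| − 2·|zone P∩zone Q| = 8 + 8 − 4 = 12.00.

12.00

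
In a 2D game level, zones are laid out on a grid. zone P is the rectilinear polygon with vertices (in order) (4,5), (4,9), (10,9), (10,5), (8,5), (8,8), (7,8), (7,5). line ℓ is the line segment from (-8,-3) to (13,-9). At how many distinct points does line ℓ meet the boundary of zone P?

The segment lies entirely outside zone P and never meets its boundary.

0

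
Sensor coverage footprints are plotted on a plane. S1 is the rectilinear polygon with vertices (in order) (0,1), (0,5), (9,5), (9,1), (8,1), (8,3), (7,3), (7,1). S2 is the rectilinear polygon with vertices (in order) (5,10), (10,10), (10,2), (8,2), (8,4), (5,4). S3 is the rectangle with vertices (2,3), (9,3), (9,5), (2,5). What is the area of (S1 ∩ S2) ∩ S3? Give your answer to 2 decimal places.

The region (S1 ∩ S2) ∩ S3 is the polygon with vertices (9,3), (8,3), (8,4), (5,4), (5,5), (9,5).
By the shoelace formula its area is 5.00.

5.00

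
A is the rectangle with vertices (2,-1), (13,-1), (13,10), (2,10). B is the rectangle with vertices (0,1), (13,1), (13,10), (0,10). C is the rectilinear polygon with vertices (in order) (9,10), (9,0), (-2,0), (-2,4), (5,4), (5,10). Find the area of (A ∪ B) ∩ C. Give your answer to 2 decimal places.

58.00

The region (A ∪ B) ∩ C is the polygon with vertices (2,1), (0,1), (0,4), (5,4), (5,10), (9,10), (9,0), (2,0).
By the shoelace formula its area is 58.00.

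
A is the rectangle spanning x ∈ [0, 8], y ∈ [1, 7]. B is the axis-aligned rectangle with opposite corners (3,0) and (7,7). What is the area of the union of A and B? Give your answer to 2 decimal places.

By inclusion–exclusion:
Individual areas: |A| = 48, |B| = 28.
|A∩B|: x∈[3,7], y∈[1,7] → 4·6 = 24.
|A ∪ B| = 76 − 24 = 52.00.

52.00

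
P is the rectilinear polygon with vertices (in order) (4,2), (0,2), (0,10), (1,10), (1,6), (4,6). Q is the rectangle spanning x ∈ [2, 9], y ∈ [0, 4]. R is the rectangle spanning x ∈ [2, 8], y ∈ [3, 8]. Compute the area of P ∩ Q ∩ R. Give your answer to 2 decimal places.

2.00

The intersection is the polygon with vertices (2,4), (4,4), (4,3), (2,3).
By the shoelace formula its area is 2.00.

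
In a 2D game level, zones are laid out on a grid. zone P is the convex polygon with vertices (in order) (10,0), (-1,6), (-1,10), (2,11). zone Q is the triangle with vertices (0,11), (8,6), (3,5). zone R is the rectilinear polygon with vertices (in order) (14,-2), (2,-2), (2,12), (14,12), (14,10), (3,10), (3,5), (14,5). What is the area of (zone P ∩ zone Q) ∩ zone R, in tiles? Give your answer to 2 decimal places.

3.44

The region (zone P ∩ zone Q) ∩ zone R is the polygon with vertices (3,9.125), (3,5), (2,7), (2,9.75).
By the shoelace formula its area is 3.44.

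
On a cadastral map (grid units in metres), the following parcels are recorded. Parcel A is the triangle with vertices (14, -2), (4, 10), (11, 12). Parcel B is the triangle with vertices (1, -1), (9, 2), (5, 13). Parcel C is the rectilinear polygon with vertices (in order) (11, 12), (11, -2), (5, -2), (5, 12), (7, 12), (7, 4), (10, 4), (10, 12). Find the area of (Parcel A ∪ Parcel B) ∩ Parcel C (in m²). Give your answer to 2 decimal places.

|Parcel A ∪ Parcel B| = 96.7926.
|(Parcel A ∪ Parcel B) ∩ Parcel C| = 34.70.

34.70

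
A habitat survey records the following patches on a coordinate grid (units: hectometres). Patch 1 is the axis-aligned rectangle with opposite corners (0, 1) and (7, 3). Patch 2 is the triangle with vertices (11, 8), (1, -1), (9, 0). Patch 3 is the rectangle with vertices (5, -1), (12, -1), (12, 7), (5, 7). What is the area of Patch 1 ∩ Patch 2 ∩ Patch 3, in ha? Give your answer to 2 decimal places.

3.91

The intersection is the polygon with vertices (7,1), (5,1), (5,2.6), (5.444,3), (7,3).
By the shoelace formula its area is 3.91.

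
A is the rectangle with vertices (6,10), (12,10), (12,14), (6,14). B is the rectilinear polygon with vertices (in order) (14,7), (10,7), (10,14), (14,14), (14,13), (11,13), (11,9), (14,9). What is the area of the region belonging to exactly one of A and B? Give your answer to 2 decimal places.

30.00

|A| = 24, |B| = 16, |A∩B| = 5.
|A △ B| = |A| + |B| − 2·|A∩B| = 24 + 16 − 10 = 30.00.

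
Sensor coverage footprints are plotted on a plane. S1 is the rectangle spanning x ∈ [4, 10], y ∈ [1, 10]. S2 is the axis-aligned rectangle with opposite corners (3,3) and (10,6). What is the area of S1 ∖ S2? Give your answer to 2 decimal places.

|S1∩S2|: x∈[4,10], y∈[3,6] → 6·3 = 18.
|S1| = 54.
|S1 ∖ S2| = |S1| − |S1∩S2| = 54 − 18 = 36.00.

36.00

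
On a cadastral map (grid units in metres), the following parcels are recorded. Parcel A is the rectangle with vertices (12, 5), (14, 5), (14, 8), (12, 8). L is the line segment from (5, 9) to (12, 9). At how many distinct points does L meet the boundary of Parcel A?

The segment lies entirely outside Parcel A and never meets its boundary.

0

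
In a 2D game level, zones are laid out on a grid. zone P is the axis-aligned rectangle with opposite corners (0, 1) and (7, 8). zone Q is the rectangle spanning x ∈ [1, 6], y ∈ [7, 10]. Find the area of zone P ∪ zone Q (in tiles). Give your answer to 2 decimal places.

By inclusion–exclusion:
Individual areas: |zone P| = 49, |zone Q| = 15.
|zone P∩zone Q|: x∈[1,6], y∈[7,8] → 5·1 = 5.
|zone P ∪ zone Q| = 64 − 5 = 59.00.

59.00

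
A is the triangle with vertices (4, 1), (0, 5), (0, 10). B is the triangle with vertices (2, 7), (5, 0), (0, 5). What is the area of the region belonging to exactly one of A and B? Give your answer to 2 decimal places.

7.69

|A| = 10, |B| = 10, |A∩B| = 6.1538.
|A △ B| = |A| + |B| − 2·|A∩B| = 10 + 10 − 12.3077 = 7.69.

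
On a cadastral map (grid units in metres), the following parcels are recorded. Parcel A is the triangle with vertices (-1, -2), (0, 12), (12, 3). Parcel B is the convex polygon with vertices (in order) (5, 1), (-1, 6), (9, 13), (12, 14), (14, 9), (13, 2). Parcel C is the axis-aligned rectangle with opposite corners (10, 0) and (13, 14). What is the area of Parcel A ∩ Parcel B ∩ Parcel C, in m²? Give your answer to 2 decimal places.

The intersection is the polygon with vertices (12,3), (10,2.231), (10,4.5).
By the shoelace formula its area is 2.27.

2.27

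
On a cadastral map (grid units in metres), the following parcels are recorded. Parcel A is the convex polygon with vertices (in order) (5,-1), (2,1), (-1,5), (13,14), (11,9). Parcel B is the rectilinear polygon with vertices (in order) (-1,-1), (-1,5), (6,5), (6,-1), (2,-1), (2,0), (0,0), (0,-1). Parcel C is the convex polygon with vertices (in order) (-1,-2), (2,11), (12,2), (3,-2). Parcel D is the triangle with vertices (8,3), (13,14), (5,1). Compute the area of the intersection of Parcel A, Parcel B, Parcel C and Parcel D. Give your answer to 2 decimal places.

0.48

The intersection is the polygon with vertices (6,1.667), (5,1), (6,2.625).
By the shoelace formula its area is 0.48.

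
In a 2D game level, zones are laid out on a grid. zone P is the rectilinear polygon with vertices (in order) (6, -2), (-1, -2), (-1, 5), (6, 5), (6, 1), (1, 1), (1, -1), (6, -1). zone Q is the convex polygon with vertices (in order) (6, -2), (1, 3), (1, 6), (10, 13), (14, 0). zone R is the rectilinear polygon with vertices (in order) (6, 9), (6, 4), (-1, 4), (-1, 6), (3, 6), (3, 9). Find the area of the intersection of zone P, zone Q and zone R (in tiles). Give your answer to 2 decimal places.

The intersection is the polygon with vertices (6,4), (1,4), (1,5), (6,5).
By the shoelace formula its area is 5.00.

5.00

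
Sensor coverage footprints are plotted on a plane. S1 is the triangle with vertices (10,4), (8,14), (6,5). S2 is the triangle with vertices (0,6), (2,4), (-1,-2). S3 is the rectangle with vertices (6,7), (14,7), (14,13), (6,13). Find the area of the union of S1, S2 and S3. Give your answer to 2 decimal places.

By inclusion–exclusion:
Individual areas: |S1| = 19, |S2| = 9, |S3| = 48.
|S1∩S2| = 0.
|S1∩S3| = 10.1333.
|S2∩S3| = 0.
|S1∩S2∩S3| = 0.
|S1 ∪ S2 ∪ S3| = 76 − 10.1333 + 0 = 65.87.

65.87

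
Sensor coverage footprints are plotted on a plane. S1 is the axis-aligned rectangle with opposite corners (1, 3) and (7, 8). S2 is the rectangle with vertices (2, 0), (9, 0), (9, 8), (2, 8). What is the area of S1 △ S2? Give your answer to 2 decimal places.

|S1∩S2|: x∈[2,7], y∈[3,8] → 5·5 = 25.
|S1 △ S2| = |S1| + |S2| − 2·|S1∩S2| = 30 + 56 − 50 = 36.00.

36.00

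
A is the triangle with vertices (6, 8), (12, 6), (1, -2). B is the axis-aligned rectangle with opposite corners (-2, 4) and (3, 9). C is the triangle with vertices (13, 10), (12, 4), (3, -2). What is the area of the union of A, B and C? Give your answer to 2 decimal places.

78.26

By inclusion–exclusion:
Individual areas: |A| = 35, |B| = 25, |C| = 24.
|A∩B| = 0.
|A∩C| = 5.7358.
|B∩C| = 0.
|A∩B∩C| = 0.
|A ∪ B ∪ C| = 84 − 5.7358 + 0 = 78.26.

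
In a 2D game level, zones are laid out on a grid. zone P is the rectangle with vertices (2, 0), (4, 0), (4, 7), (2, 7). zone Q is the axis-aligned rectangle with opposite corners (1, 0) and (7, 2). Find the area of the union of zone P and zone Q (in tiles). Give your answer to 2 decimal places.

By inclusion–exclusion:
Individual areas: |zone P| = 14, |zone Q| = 12.
|zone P∩zone Q|: x∈[2,4], y∈[0,2] → 2·2 = 4.
|zone P ∪ zone Q| = 26 − 4 = 22.00.

22.00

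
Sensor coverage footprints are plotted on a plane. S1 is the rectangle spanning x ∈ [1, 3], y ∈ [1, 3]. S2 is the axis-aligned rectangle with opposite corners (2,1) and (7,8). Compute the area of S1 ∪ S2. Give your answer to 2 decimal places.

37.00

By inclusion–exclusion:
Individual areas: |S1| = 4, |S2| = 35.
|S1∩S2|: x∈[2,3], y∈[1,3] → 1·2 = 2.
|S1 ∪ S2| = 39 − 2 = 37.00.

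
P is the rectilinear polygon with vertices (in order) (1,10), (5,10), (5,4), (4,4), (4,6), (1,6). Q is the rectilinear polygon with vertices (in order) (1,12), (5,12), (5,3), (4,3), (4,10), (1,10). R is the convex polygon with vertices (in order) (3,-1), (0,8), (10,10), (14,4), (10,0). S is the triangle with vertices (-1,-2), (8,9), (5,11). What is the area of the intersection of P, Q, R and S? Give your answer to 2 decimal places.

4.18

The intersection is the polygon with vertices (4,6), (4,8.8), (5,9), (5,5.333), (4,4.111).
By the shoelace formula its area is 4.18.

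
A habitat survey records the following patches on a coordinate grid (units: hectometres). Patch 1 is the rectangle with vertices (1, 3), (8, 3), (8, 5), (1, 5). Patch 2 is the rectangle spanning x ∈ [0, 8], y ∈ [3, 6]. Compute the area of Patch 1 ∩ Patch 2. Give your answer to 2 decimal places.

14.00

|Patch 1∩Patch 2|: x∈[1,8], y∈[3,5] → 7·2 = 14.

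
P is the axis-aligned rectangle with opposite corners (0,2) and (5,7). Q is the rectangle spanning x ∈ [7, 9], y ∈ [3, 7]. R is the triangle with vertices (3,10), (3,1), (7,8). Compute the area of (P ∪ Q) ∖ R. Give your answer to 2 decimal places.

|P ∪ Q| = 33.
|(P ∪ Q) ∩ R| = 8.2143.
|(P ∪ Q) ∖ R| = 33 − 8.2143 = 24.79.

24.79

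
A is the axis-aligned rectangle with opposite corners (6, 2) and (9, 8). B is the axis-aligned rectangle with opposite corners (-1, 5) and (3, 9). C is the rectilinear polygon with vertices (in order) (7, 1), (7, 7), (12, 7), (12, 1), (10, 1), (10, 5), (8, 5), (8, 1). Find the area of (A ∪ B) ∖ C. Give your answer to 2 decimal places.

27.00

|A ∪ B| = 34.
|(A ∪ B) ∩ C| = 7.
|(A ∪ B) ∖ C| = 34 − 7 = 27.00.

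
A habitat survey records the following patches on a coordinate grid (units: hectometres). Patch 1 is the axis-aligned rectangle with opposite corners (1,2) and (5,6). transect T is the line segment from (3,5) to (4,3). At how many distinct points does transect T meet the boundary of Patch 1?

0

The segment lies entirely inside Patch 1 and never meets its boundary.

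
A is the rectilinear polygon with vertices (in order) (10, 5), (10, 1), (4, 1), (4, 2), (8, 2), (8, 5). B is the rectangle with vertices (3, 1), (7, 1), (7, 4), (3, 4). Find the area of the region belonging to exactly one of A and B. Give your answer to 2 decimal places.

|A| = 12, |B| = 12, |A∩B| = 3.
|A △ B| = |A| + |B| − 2·|A∩B| = 12 + 12 − 6 = 18.00.

18.00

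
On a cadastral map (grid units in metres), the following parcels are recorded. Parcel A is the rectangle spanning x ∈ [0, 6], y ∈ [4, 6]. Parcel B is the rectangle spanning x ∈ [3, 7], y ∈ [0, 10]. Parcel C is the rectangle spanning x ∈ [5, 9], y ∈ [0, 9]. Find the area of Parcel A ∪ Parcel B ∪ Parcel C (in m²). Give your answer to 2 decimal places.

64.00

By inclusion–exclusion:
Individual areas: |Parcel A| = 12, |Parcel B| = 40, |Parcel C| = 36.
|Parcel A∩Parcel B|: x∈[3,6], y∈[4,6] → 3·2 = 6.
|Parcel A∩Parcel C|: x∈[5,6], y∈[4,6] → 1·2 = 2.
|Parcel B∩Parcel C|: x∈[5,7], y∈[0,9] → 2·9 = 18.
|Parcel A∩Parcel B∩Parcel C| = 2.
|Parcel A ∪ Parcel B ∪ Parcel C| = 88 − 26 + 2 = 64.00.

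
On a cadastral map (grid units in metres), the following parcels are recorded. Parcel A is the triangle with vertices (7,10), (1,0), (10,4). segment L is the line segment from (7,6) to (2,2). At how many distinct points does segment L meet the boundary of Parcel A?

1

The segment meets the boundary at (2.385,2.308).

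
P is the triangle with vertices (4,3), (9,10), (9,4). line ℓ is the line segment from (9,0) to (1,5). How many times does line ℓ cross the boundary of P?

The segment meets the boundary at (4.062,3.086), (4.152,3.03).

2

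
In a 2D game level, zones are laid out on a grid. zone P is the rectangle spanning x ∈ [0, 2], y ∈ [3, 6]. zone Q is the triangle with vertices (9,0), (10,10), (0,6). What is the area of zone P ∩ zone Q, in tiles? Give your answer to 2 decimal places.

The intersection is the polygon with vertices (2,6), (2,4.667), (0,6).
By the shoelace formula its area is 1.33.

1.33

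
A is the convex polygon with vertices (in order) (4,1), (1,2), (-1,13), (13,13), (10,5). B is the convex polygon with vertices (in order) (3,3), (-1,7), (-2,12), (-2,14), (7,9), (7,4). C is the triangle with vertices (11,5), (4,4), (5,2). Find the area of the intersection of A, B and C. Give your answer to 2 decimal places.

The intersection is the polygon with vertices (7,4), (4.333,3.333), (4,4), (7,4.429).
By the shoelace formula its area is 1.64.

1.64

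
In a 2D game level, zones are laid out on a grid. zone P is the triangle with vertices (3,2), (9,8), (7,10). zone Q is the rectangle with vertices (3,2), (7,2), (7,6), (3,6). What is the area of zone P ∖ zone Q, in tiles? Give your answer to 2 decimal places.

8.00

|zone P| = 12, |zone P∩zone Q| = 4.
|zone P ∖ zone Q| = |zone P| − |zone P∩zone Q| = 12 − 4 = 8.00.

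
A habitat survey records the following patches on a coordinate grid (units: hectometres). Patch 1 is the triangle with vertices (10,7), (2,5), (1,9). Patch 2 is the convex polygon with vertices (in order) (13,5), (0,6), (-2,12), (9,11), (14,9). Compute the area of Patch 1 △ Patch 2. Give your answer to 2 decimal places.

65.37

|Patch 1| = 17, |Patch 2| = 80, |Patch 1∩Patch 2| = 15.8137.
|Patch 1 △ Patch 2| = |Patch 1| + |Patch 2| − 2·|Patch 1∩Patch 2| = 17 + 80 − 31.6275 = 65.37.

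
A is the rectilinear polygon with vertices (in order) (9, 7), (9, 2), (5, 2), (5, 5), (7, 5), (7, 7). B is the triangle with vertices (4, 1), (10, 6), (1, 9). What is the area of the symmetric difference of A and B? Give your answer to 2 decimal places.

28.87

|A| = 16, |B| = 31.5, |A∩B| = 9.3167.
|A △ B| = |A| + |B| − 2·|A∩B| = 16 + 31.5 − 18.6333 = 28.87.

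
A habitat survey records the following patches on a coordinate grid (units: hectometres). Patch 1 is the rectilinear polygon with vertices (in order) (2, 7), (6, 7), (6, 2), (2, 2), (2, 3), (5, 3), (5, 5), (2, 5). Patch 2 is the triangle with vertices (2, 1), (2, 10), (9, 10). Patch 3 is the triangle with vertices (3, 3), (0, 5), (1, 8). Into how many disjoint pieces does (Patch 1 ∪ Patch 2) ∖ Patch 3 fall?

1

(Patch 1 ∪ Patch 2) ∖ Patch 3 is a single connected region.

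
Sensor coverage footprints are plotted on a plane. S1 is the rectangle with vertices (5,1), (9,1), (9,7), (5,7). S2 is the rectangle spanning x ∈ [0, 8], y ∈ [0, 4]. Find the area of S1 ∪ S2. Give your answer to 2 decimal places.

By inclusion–exclusion:
Individual areas: |S1| = 24, |S2| = 32.
|S1∩S2|: x∈[5,8], y∈[1,4] → 3·3 = 9.
|S1 ∪ S2| = 56 − 9 = 47.00.

47.00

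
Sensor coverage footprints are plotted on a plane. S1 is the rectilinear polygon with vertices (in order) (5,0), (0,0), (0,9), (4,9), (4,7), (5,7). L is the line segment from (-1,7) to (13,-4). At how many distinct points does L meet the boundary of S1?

2

The segment meets the boundary at (5,2.286), (0,6.214).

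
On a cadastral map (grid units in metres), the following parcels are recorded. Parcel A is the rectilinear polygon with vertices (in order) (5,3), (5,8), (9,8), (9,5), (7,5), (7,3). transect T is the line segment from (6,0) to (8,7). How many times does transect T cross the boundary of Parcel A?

3

The segment meets the boundary at (7,3.5), (6.857,3), (7.429,5).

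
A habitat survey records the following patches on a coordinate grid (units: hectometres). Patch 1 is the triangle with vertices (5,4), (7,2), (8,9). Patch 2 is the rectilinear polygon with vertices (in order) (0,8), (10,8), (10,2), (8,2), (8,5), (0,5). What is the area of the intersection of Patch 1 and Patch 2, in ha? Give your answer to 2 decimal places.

The intersection is the polygon with vertices (7.429,5), (5.6,5), (7.4,8), (7.857,8).
By the shoelace formula its area is 3.43.

3.43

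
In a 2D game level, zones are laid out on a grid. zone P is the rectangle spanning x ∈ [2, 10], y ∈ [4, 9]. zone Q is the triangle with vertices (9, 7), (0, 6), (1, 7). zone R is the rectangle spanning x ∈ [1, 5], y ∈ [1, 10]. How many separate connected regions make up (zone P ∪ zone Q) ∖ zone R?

(zone P ∪ zone Q) ∖ zone R splits into 2 disjoint pieces (area 25, area 0.4444).

2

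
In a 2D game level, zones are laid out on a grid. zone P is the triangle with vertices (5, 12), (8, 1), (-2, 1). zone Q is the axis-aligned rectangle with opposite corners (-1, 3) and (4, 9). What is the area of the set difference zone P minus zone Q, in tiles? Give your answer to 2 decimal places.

|zone P| = 55, |zone P∩zone Q| = 16.9091.
|zone P ∖ zone Q| = |zone P| − |zone P∩zone Q| = 55 − 16.9091 = 38.09.

38.09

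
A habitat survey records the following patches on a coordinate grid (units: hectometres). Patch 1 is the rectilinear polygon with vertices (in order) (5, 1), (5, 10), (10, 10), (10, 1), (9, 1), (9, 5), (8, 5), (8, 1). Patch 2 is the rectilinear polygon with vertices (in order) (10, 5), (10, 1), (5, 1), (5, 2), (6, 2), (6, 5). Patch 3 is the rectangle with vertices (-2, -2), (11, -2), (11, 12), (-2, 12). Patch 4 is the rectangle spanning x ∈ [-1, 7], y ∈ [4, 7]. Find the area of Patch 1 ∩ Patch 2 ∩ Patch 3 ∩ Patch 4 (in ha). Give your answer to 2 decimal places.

The intersection is the polygon with vertices (6,5), (7,5), (7,4), (6,4).
By the shoelace formula its area is 1.00.

1.00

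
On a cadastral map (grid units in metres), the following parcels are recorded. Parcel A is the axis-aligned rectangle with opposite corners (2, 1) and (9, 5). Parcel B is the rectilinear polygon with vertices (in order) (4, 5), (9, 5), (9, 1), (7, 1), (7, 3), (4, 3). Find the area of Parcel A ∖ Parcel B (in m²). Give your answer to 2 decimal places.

14.00

|Parcel A| = 28, |Parcel A∩Parcel B| = 14.
|Parcel A ∖ Parcel B| = |Parcel A| − |Parcel A∩Parcel B| = 28 − 14 = 14.00.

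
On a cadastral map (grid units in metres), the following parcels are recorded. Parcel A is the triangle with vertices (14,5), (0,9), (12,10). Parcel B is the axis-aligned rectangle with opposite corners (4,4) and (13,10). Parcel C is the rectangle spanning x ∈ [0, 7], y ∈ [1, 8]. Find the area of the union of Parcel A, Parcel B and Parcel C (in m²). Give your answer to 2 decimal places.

By inclusion–exclusion:
Individual areas: |Parcel A| = 31, |Parcel B| = 54, |Parcel C| = 49.
|Parcel A∩Parcel B| = 26.9405.
|Parcel A∩Parcel C| = 1.75.
|Parcel B∩Parcel C|: x∈[4,7], y∈[4,8] → 3·4 = 12.
|Parcel A∩Parcel B∩Parcel C| = 1.7143.
|Parcel A ∪ Parcel B ∪ Parcel C| = 134 − 40.6905 + 1.7143 = 95.02.

95.02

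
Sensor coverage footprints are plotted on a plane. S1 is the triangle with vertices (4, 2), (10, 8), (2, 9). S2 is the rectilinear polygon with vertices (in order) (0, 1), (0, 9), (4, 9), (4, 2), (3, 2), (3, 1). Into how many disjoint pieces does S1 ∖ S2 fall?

1

S1 ∖ S2 is a single connected region.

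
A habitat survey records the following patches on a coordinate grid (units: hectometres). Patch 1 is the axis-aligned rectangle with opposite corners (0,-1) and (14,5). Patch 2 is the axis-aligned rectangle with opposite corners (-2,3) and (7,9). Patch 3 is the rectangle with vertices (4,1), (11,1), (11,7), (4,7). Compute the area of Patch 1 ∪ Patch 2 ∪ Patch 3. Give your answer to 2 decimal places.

By inclusion–exclusion:
Individual areas: |Patch 1| = 84, |Patch 2| = 54, |Patch 3| = 42.
|Patch 1∩Patch 2|: x∈[0,7], y∈[3,5] → 7·2 = 14.
|Patch 1∩Patch 3|: x∈[4,11], y∈[1,5] → 7·4 = 28.
|Patch 2∩Patch 3|: x∈[4,7], y∈[3,7] → 3·4 = 12.
|Patch 1∩Patch 2∩Patch 3| = 6.
|Patch 1 ∪ Patch 2 ∪ Patch 3| = 180 − 54 + 6 = 132.00.

132.00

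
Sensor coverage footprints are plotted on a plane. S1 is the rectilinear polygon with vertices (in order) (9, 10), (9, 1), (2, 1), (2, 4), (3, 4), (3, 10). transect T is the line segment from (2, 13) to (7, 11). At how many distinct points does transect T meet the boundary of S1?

The segment lies entirely outside S1 and never meets its boundary.

0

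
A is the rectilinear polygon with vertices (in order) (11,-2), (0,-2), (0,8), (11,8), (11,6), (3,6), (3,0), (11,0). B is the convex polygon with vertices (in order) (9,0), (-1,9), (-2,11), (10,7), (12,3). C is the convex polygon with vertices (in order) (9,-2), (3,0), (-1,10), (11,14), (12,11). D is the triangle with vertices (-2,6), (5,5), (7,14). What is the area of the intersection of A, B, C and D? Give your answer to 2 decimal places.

The intersection is the polygon with vertices (3,6), (3,5.4), (0.18,7.938), (0.25,8), (5.667,8), (5.222,6).
By the shoelace formula its area is 8.64.

8.64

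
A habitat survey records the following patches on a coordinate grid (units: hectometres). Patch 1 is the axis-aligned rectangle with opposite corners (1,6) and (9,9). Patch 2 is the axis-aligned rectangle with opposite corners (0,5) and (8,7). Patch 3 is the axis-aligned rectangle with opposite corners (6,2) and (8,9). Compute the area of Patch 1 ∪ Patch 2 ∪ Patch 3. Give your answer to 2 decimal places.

By inclusion–exclusion:
Individual areas: |Patch 1| = 24, |Patch 2| = 16, |Patch 3| = 14.
|Patch 1∩Patch 2|: x∈[1,8], y∈[6,7] → 7·1 = 7.
|Patch 1∩Patch 3|: x∈[6,8], y∈[6,9] → 2·3 = 6.
|Patch 2∩Patch 3|: x∈[6,8], y∈[5,7] → 2·2 = 4.
|Patch 1∩Patch 2∩Patch 3| = 2.
|Patch 1 ∪ Patch 2 ∪ Patch 3| = 54 − 17 + 2 = 39.00.

39.00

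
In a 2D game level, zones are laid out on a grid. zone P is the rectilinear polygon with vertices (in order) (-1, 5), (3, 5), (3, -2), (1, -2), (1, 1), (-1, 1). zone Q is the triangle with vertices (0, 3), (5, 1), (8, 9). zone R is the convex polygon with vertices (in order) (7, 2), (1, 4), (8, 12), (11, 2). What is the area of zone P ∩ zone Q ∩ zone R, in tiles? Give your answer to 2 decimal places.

1.65

The intersection is the polygon with vertices (3,3.333), (1.231,3.923), (2.667,5), (3,5).
By the shoelace formula its area is 1.65.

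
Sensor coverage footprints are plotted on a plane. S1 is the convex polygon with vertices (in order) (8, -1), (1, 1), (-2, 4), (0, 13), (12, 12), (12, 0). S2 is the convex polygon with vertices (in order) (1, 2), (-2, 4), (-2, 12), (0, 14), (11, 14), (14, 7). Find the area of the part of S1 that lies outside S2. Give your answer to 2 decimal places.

48.79

|S1| = 161.5, |S1∩S2| = 112.7061.
|S1 ∖ S2| = |S1| − |S1∩S2| = 161.5 − 112.7061 = 48.79.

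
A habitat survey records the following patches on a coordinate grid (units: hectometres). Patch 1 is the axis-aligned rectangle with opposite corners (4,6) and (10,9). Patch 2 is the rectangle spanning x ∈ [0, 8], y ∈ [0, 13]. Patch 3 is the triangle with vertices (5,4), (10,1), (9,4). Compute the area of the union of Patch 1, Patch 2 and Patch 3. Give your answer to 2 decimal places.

113.30

By inclusion–exclusion:
Individual areas: |Patch 1| = 18, |Patch 2| = 104, |Patch 3| = 6.
|Patch 1∩Patch 2|: x∈[4,8], y∈[6,9] → 4·3 = 12.
|Patch 1∩Patch 3| = 0.
|Patch 2∩Patch 3| = 2.7.
|Patch 1∩Patch 2∩Patch 3| = 0.
|Patch 1 ∪ Patch 2 ∪ Patch 3| = 128 − 14.7 + 0 = 113.30.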